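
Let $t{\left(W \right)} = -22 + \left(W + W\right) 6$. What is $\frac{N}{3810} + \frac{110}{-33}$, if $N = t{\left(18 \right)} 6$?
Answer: $- \frac{5768}{1905} \approx -3.0278$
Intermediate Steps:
$t{\left(W \right)} = -22 + 12 W$ ($t{\left(W \right)} = -22 + 2 W 6 = -22 + 12 W$)
$N = 1164$ ($N = \left(-22 + 12 \cdot 18\right) 6 = \left(-22 + 216\right) 6 = 194 \cdot 6 = 1164$)
$\frac{N}{3810} + \frac{110}{-33} = \frac{1164}{3810} + \frac{110}{-33} = 1164 \cdot \frac{1}{3810} + 110 \left(- \frac{1}{33}\right) = \frac{194}{635} - \frac{10}{3} = - \frac{5768}{1905}$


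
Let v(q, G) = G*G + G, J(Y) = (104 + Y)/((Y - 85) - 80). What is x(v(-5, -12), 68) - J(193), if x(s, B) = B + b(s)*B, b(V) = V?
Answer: 252935/28 ≈ 9033.4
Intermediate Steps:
J(Y) = (104 + Y)/(-165 + Y) (J(Y) = (104 + Y)/((-85 + Y) - 80) = (104 + Y)/(-165 + Y))
v(q, G) = G + G² (v(q, G) = G² + G = G + G²)
x(s, B) = B + B*s (x(s, B) = B + s*B = B + B*s)
x(v(-5, -12), 68) - J(193) = 68*(1 - 12*(1 - 12)) - (104 + 193)/(-165 + 193) = 68*(1 - 12*(-11)) - 297/28 = 68*(1 + 132) - 297/28 = 68*133 - 1*297/28 = 9044 - 297/28 = 252935/28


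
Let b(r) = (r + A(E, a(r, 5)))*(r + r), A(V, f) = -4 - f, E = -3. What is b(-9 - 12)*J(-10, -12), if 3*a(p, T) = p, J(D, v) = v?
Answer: -9072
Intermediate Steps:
a(p, T) = p/3
E = -3 (E = -1*3 = -3)
b(r) = 2*r*(-4 + 2*r/3) (b(r) = (r + (-4 - r/3))*(r + r) = (r + (-4 - r/3))*(2*r) = (-4 + 2*r/3)*(2*r) = 2*r*(-4 + 2*r/3))
b(-9 - 12)*J(-10, -12) = (4*(-9 - 12)*(-6 + (-9 - 12))/3)*(-12) = ((4/3)*(-21)*(-6 - 21))*(-12) = ((4/3)*(-21)*(-27))*(-12) = 756*(-12) = -9072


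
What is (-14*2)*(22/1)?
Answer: -616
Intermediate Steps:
(-14*2)*(22/1) = -616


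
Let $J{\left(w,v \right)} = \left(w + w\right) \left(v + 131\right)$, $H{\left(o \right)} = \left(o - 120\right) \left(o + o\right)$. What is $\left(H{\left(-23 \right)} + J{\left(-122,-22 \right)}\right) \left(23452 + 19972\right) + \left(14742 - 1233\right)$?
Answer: $-869248123$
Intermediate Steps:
$H{\left(o \right)} = 2 o \left(-120 + o\right)$ ($H{\left(o \right)} = \left(-120 + o\right) 2 o = 2 o \left(-120 + o\right)$)
$J{\left(w,v \right)} = 2 w \left(131 + v\right)$
$\left(H{\left(-23 \right)} + J{\left(-122,-22 \right)}\right) \left(23452 + 19972\right) + \left(14742 - 1233\right) = \left(2 \left(-23\right) \left(-120 - 23\right) + 2 \left(-122\right) \left(131 - 22\right)\right) \left(23452 + 19972\right) + \left(14742 - 1233\right) = \left(2 \left(-23\right) \left(-143\right) + 2 \left(-122\right) 109\right) 43424 + \left(14742 - 1233\right) = \left(6578 - 26596\right) 43424 + 13509 = \left(-20018\right) 43424 + 13509 = -869261632 + 13509 = -869248123$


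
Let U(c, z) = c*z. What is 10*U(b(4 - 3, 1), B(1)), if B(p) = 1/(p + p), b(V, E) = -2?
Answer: -10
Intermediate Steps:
B(p) = 1/(2*p)
10*U(b(4 - 3, 1), B(1)) = 10*(-1/1) = 10*(-1) = -10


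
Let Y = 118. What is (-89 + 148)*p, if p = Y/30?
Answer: 3481/15 ≈ 232.07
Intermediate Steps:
p = 59/15 (p = 118/30 = 118*(1/30) = 59/15 ≈ 3.9333)
(-89 + 148)*p = (-89 + 148)*(59/15) = 59*(59/15) = 3481/15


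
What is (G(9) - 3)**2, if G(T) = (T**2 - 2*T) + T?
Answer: 4761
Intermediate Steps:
G(T) = T**2 - T
(G(9) - 3)**2 = (9*(-1 + 9) - 3)**2 = (9*8 - 3)**2 = (72 - 3)**2 = 69**2 = 4761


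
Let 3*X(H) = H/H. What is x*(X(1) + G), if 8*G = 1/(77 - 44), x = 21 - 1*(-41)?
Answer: 2759/132 ≈ 20.902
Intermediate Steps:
X(H) = ⅓ (X(H) = (H/H)/3 = (⅓)*1 = ⅓)
x = 62 (x = 21 + 41 = 62)
G = 1/264 (G = 1/(8*(77 - 44)) = (⅛)/33 = (⅛)*(1/33) = 1/264 ≈ 0.0037879)
x*(X(1) + G) = 62*(⅓ + 1/264) = 62*(89/264) = 2759/132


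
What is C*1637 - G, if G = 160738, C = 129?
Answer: 50435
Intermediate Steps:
C*1637 - G = 129*1637 - 1*160738 = 211173 - 160738 = 50435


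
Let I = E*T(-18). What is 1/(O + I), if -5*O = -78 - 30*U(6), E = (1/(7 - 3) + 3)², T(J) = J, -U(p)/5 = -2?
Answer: -40/4581 ≈ -0.0087317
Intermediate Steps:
U(p) = 10 (U(p) = -5*(-2) = 10)
E = 169/16 (E = (1/4 + 3)² = (¼ + 3)² = (13/4)² = 169/16 ≈ 10.563)
O = 378/5 (O = -(-78 - 30*10)/5 = -(-78 - 300)/5 = -⅕*(-378) = 378/5 ≈ 75.600)
I = -1521/8 (I = (169/16)*(-18) = -1521/8 ≈ -190.13)
1/(O + I) = 1/(378/5 - 1521/8) = 1/(-4581/40) = -40/4581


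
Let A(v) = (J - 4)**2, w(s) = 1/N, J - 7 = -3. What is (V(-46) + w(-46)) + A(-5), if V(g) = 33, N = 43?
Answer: 1420/43 ≈ 33.023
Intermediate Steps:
J = 4 (J = 7 - 3 = 4)
w(s) = 1/43
A(v) = 0 (A(v) = (4 - 4)**2 = 0**2 = 0)
(V(-46) + w(-46)) + A(-5) = (33 + 1/43) + 0 = 1420/43 + 0 = 1420/43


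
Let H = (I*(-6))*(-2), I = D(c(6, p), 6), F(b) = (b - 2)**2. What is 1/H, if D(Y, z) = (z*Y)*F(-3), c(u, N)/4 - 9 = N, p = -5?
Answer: 1/28800 ≈ 3.4722e-5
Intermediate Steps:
F(b) = (-2 + b)**2
c(u, N) = 36 + 4*N
D(Y, z) = 25*Y*z (D(Y, z) = (z*Y)*(-2 - 3)**2 = (Y*z)*(-5)**2 = (Y*z)*25 = 25*Y*z)
I = 2400 (I = 25*(36 + 4*(-5))*6 = 25*(36 - 20)*6 = 25*16*6 = 2400)
H = 28800 (H = (2400*(-6))*(-2) = -14400*(-2) = 28800)
1/H = 1/28800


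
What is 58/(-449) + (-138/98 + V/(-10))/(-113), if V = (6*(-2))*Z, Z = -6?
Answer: -658789/12430565 ≈ -0.052998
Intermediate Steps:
V = 72 (V = (6*(-2))*(-6) = -12*(-6) = 72)
58/(-449) + (-138/98 + V/(-10))/(-113) = 58/(-449) + (-138/98 + 72/(-10))/(-113) = 58*(-1/449) + (-138*1/98 + 72*(-1/10))*(-1/113) = -58/449 + (-69/49 - 36/5)*(-1/113) = -58/449 - 2109/245*(-1/113) = -58/449 + 2109/27685 = -658789/12430565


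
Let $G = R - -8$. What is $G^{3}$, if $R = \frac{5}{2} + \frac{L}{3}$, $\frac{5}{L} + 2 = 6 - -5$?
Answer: $\frac{192100033}{157464} \approx 1220.0$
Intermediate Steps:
$L = \frac{5}{9}$ ($L = \frac{5}{-2 + \left(6 - -5\right)} = \frac{5}{-2 + \left(6 + 5\right)} = \frac{5}{-2 + 11} = \frac{5}{9} \approx 0.55556$)
$R = \frac{145}{54}$ ($R = \frac{5}{2} + \frac{5}{9 \cdot 3} = 5 \cdot \frac{1}{2} + \frac{5}{9} \cdot \frac{1}{3} = \frac{5}{2} + \frac{5}{27} = \frac{145}{54} \approx 2.6852$)
$G = \frac{577}{54}$ ($G = \frac{145}{54} - -8 = \frac{145}{54} + 8 = \frac{577}{54} \approx 10.685$)
$G^{3} = \left(\frac{577}{54}\right)^{3} = \frac{192100033}{157464}$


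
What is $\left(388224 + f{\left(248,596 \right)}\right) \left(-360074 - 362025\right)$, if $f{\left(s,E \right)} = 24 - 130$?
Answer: $-280259619682$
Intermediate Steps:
$f{\left(s,E \right)} = -106$
$\left(388224 + f{\left(248,596 \right)}\right) \left(-360074 - 362025\right) = \left(388224 - 106\right) \left(-360074 - 362025\right) = 388118 \left(-722099\right) = -280259619682$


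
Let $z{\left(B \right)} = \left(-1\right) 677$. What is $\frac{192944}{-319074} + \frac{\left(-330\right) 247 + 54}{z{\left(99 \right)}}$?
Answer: $\frac{12929934328}{108006549} \approx 119.71$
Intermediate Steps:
$z{\left(B \right)} = -677$
$\frac{192944}{-319074} + \frac{\left(-330\right) 247 + 54}{z{\left(99 \right)}} = \frac{192944}{-319074} + \frac{\left(-330\right) 247 + 54}{-677} = 192944 \left(- \frac{1}{319074}\right) + \left(-81510 + 54\right) \left(- \frac{1}{677}\right) = - \frac{96472}{159537} - - \frac{81456}{677} = - \frac{96472}{159537} + \frac{81456}{677} = \frac{12929934328}{108006549}$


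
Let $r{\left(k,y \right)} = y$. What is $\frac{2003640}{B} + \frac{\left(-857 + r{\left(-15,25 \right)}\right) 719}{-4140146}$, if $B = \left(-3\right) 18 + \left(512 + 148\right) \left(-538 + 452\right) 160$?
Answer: $- \frac{238553671284}{3133281123457} \approx -0.076135$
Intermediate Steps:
$B = -9081654$ ($B = -54 + 660 \left(-86\right) 160 = -54 - 9081600 = -9081654$)
$\frac{2003640}{B} + \frac{\left(-857 + r{\left(-15,25 \right)}\right) 719}{-4140146} = \frac{2003640}{-9081654} + \frac{\left(-857 + 25\right) 719}{-4140146} = 2003640 \left(- \frac{1}{9081654}\right) + \left(-832\right) 719 \left(- \frac{1}{4140146}\right) = - \frac{333940}{1513609} - - \frac{299104}{2070073} = - \frac{333940}{1513609} + \frac{299104}{2070073} = - \frac{238553671284}{3133281123457}$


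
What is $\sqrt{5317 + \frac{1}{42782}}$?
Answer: $\frac{9 \sqrt{120144476690}}{42782} \approx 72.918$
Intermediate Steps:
$\sqrt{5317 + \frac{1}{42782}} = \sqrt{\frac{227471895}{42782}} = \frac{9 \sqrt{120144476690}}{42782}$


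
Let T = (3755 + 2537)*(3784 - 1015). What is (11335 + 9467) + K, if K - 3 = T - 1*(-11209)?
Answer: 17454562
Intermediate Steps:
T = 17422548 (T = 6292*2769 = 17422548)
K = 17433760 (K = 3 + (17422548 - 1*(-11209)) = 3 + (17422548 + 11209) = 3 + 17433757 = 17433760)
(11335 + 9467) + K = (11335 + 9467) + 17433760 = 20802 + 17433760 = 17454562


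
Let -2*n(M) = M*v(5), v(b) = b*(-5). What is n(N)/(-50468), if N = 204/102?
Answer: -25/50468 ≈ -0.00049536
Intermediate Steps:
v(b) = -5*b
N = 2 (N = 204*(1/102) = 2)
n(M) = 25*M/2 (n(M) = -M*(-5*5)/2 = -M*(-25)/2 = -(-25)*M/2 = 25*M/2)
n(N)/(-50468) = ((25/2)*2)/(-50468) = 25*(-1/50468) = -25/50468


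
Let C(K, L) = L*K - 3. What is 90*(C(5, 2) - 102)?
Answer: -8550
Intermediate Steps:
C(K, L) = -3 + K*L (C(K, L) = K*L - 3 = -3 + K*L)
90*(C(5, 2) - 102) = 90*((-3 + 5*2) - 102) = 90*((-3 + 10) - 102) = 90*(7 - 102) = 90*(-95) = -8550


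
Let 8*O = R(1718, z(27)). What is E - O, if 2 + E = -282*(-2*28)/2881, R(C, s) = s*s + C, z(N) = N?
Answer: -6969567/23048 ≈ -302.39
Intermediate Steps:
R(C, s) = C + s² (R(C, s) = s² + C = C + s²)
O = 2447/8 (O = (1718 + 27²)/8 = (1718 + 729)/8 = (⅛)*2447 = 2447/8 ≈ 305.88)
E = 10030/2881 (E = -2 - 282*(-2*28)/2881 = -2 - (-15792)/2881 = -2 - 282*(-56/2881) = -2 + 15792/2881 = 10030/2881 ≈ 3.4814)
E - O = 10030/2881 - 1*2447/8 = 10030/2881 - 2447/8 = -6969567/23048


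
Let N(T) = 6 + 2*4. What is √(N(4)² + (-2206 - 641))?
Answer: I*√2651 ≈ 51.488*I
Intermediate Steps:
N(T) = 14 (N(T) = 6 + 8 = 14)
√(N(4)² + (-2206 - 641)) = √(14² + (-2206 - 641)) = √(196 - 2847) = √(-2651) = I*√2651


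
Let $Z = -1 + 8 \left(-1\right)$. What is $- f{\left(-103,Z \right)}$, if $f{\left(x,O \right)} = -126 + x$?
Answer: $229$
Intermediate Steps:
$Z = -9$ ($Z = -1 - 8 = -9$)
$- f{\left(-103,Z \right)} = - (-126 - 103) = \left(-1\right) \left(-229\right) = 229$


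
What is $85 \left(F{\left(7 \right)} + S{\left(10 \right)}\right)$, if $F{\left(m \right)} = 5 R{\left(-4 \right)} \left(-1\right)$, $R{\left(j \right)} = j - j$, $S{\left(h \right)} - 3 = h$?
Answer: $1105$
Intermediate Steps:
$S{\left(h \right)} = 3 + h$
$R{\left(j \right)} = 0$
$F{\left(m \right)} = 0$ ($F{\left(m \right)} = 5 \cdot 0 \left(-1\right) = 0 \left(-1\right) = 0$)
$85 \left(F{\left(7 \right)} + S{\left(10 \right)}\right) = 85 \left(0 + \left(3 + 10\right)\right) = 85 \left(0 + 13\right) = 85 \cdot 13 = 1105$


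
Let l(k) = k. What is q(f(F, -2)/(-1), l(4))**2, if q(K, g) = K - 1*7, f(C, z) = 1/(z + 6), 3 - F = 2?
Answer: 841/16 ≈ 52.563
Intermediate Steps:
F = 1 (F = 3 - 1*2 = 3 - 2 = 1)
f(C, z) = 1/(6 + z)
q(K, g) = -7 + K (q(K, g) = K - 7 = -7 + K)
q(f(F, -2)/(-1), l(4))**2 = (-7 + 1/((6 - 2)*(-1)))**2 = (-7 - 1/4)**2 = (-29/4)**2 = 841/16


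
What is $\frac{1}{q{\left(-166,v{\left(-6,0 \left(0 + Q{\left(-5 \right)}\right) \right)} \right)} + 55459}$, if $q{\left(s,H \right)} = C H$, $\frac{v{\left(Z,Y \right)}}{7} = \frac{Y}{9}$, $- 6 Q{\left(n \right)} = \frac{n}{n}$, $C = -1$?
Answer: $\frac{1}{55459} \approx 1.8031 \cdot 10^{-5}$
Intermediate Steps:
$Q{\left(n \right)} = - \frac{1}{6}$ ($Q{\left(n \right)} = - \frac{n \frac{1}{n}}{6} = \left(- \frac{1}{6}\right) 1 = - \frac{1}{6}$)
$v{\left(Z,Y \right)} = \frac{7 Y}{9}$ ($v{\left(Z,Y \right)} = 7 \frac{Y}{9} = \frac{7 Y}{9}$)
$q{\left(s,H \right)} = - H$
$\frac{1}{q{\left(-166,v{\left(-6,0 \left(0 + Q{\left(-5 \right)}\right) \right)} \right)} + 55459} = \frac{1}{- \frac{7 \cdot 0 \left(0 - \frac{1}{6}\right)}{9} + 55459} = \frac{1}{- \frac{7 \cdot 0 \left(- \frac{1}{6}\right)}{9} + 55459} = \frac{1}{- \frac{7 \cdot 0}{9} + 55459} = \frac{1}{\left(-1\right) 0 + 55459} = \frac{1}{0 + 55459} = \frac{1}{55459}$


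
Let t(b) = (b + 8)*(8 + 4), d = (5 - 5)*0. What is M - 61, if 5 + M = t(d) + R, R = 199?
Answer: 229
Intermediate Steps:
d = 0 (d = 0*0 = 0)
t(b) = 96 + 12*b (t(b) = (8 + b)*12 = 96 + 12*b)
M = 290 (M = -5 + ((96 + 12*0) + 199) = -5 + ((96 + 0) + 199) = -5 + (96 + 199) = -5 + 295 = 290)
M - 61 = 290 - 61 = 229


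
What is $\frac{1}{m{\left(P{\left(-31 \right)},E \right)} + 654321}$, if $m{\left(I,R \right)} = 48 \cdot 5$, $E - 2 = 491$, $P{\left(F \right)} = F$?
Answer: $\frac{1}{654561} \approx 1.5277 \cdot 10^{-6}$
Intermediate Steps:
$E = 493$ ($E = 2 + 491 = 493$)
$m{\left(I,R \right)} = 240$
$\frac{1}{m{\left(P{\left(-31 \right)},E \right)} + 654321} = \frac{1}{240 + 654321} = \frac{1}{654561}$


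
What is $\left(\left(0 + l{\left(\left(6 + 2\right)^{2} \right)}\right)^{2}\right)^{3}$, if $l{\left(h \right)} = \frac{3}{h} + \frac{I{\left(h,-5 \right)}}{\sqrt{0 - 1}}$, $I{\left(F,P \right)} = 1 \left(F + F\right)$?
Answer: $\frac{\left(3 - 8192 i\right)^{6}}{68719476736} \approx -4.398 \cdot 10^{12} - 9.6637 \cdot 10^{9} i$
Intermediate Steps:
$I{\left(F,P \right)} = 2 F$ ($I{\left(F,P \right)} = 1 \cdot 2 F = 2 F$)
$l{\left(h \right)} = \frac{3}{h} - 2 i h$ ($l{\left(h \right)} = \frac{3}{h} + \frac{2 h}{\sqrt{0 - 1}} = \frac{3}{h} + \frac{2 h}{\sqrt{-1}} = \frac{3}{h} + \frac{2 h}{i} = \frac{3}{h} + 2 h \left(- i\right) = \frac{3}{h} - 2 i h$)
$\left(\left(0 + l{\left(\left(6 + 2\right)^{2} \right)}\right)^{2}\right)^{3} = \left(\left(0 + \left(\frac{3}{\left(6 + 2\right)^{2}} - 2 i \left(6 + 2\right)^{2}\right)\right)^{2}\right)^{3} = \left(\left(0 + \left(\frac{3}{8^{2}} - 2 i 8^{2}\right)\right)^{2}\right)^{3} = \left(\left(0 + \left(\frac{3}{64} - 2 i 64\right)\right)^{2}\right)^{3} = \left(\left(0 + \left(3 \cdot \frac{1}{64} - 128 i\right)\right)^{2}\right)^{3} = \left(\left(0 + \left(\frac{3}{64} - 128 i\right)\right)^{2}\right)^{3} = \left(\left(\frac{3}{64} - 128 i\right)^{2}\right)^{3} = \left(\frac{3}{64} - 128 i\right)^{6}$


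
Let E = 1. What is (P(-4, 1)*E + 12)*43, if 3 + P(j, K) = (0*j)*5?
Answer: 387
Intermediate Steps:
P(j, K) = -3 (P(j, K) = -3 + (0*j)*5 = -3 + 0*5 = -3 + 0 = -3)
(P(-4, 1)*E + 12)*43 = (-3*1 + 12)*43 = (-3 + 12)*43 = 9*43 = 387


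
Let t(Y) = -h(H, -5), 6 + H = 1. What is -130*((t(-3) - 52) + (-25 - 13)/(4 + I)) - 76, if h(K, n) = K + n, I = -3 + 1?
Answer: 7854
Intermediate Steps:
H = -5 (H = -6 + 1 = -5)
I = -2
t(Y) = 10 (t(Y) = -(-5 - 5) = -1*(-10) = 10)
-130*((t(-3) - 52) + (-25 - 13)/(4 + I)) - 76 = -130*((10 - 52) + (-25 - 13)/(4 - 2)) - 76 = -130*(-42 - 38/2) - 76 = -130*(-42 - 38*½) - 76 = -130*(-42 - 19) - 76 = -130*(-61) - 76 = 7930 - 76 = 7854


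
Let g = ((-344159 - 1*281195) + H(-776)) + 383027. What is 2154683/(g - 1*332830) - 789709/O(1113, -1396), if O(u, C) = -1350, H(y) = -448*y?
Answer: 176757082831/307137150 ≈ 575.50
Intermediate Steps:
g = 105321 (g = ((-344159 - 1*281195) - 448*(-776)) + 383027 = ((-344159 - 281195) + 347648) + 383027 = (-625354 + 347648) + 383027 = -277706 + 383027 = 105321)
2154683/(g - 1*332830) - 789709/O(1113, -1396) = 2154683/(105321 - 1*332830) - 789709/(-1350) = 2154683/(105321 - 332830) - 789709*(-1/1350) = 2154683/(-227509) + 789709/1350 = 2154683*(-1/227509) + 789709/1350 = -2154683/227509 + 789709/1350 = 176757082831/307137150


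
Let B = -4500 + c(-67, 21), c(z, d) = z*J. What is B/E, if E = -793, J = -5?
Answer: 4165/793 ≈ 5.2522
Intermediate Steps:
c(z, d) = -5*z (c(z, d) = z*(-5) = -5*z)
B = -4165 (B = -4500 - 5*(-67) = -4500 + 335 = -4165)
B/E = -4165/(-793) = -4165*(-1/793) = 4165/793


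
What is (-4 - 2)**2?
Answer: 36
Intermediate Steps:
(-4 - 2)**2 = (-6)**2 = 36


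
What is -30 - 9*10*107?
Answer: -9660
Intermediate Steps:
-30 - 9*10*107 = -30 - 90*107 = -30 - 9630 = -9660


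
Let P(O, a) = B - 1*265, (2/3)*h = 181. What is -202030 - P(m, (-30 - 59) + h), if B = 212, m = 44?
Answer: -201977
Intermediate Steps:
h = 543/2 (h = (3/2)*181 = 543/2 ≈ 271.50)
P(O, a) = -53 (P(O, a) = 212 - 1*265 = 212 - 265 = -53)
-202030 - P(m, (-30 - 59) + h) = -202030 - 1*(-53) = -202030 + 53 = -201977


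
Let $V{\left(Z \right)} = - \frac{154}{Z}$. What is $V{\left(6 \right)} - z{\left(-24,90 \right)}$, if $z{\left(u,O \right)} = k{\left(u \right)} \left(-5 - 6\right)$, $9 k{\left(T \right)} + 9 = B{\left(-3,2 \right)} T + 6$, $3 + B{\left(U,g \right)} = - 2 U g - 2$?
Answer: $- \frac{704}{3} \approx -234.67$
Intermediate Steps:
$B{\left(U,g \right)} = -5 - 2 U g$ ($B{\left(U,g \right)} = -3 + \left(- 2 U g - 2\right) = -3 - \left(2 + 2 U g\right) = -5 - 2 U g$)
$k{\left(T \right)} = - \frac{1}{3} + \frac{7 T}{9}$ ($k{\left(T \right)} = -1 + \frac{\left(-5 - \left(-6\right) 2\right) T + 6}{9} = -1 + \frac{\left(-5 + 12\right) T + 6}{9} = -1 + \frac{7 T + 6}{9} = -1 + \frac{6 + 7 T}{9} = -1 + \left(\frac{2}{3} + \frac{7 T}{9}\right) = - \frac{1}{3} + \frac{7 T}{9}$)
$z{\left(u,O \right)} = \frac{11}{3} - \frac{77 u}{9}$ ($z{\left(u,O \right)} = \left(- \frac{1}{3} + \frac{7 u}{9}\right) \left(-5 - 6\right) = \left(- \frac{1}{3} + \frac{7 u}{9}\right) \left(-11\right) = \frac{11}{3} - \frac{77 u}{9}$)
$V{\left(6 \right)} - z{\left(-24,90 \right)} = - \frac{154}{6} - \left(\frac{11}{3} - - \frac{616}{3}\right) = \left(-154\right) \frac{1}{6} - \left(\frac{11}{3} + \frac{616}{3}\right) = - \frac{77}{3} - 209 = - \frac{704}{3}$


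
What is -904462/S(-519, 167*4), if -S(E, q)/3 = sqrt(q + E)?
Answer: 904462*sqrt(149)/447 ≈ 24699.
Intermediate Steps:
S(E, q) = -3*sqrt(E + q) (S(E, q) = -3*sqrt(q + E) = -3*sqrt(E + q))
-904462/S(-519, 167*4) = -904462*(-1/(3*sqrt(-519 + 167*4))) = -904462*(-1/(3*sqrt(-519 + 668))) = -904462*(-sqrt(149)/447) = -(-904462)*sqrt(149)/447 = 904462*sqrt(149)/447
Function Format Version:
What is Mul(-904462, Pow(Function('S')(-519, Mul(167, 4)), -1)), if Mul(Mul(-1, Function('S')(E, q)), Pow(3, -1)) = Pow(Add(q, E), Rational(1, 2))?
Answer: Mul(Rational(904462, 447), Pow(149, Rational(1, 2))) ≈ 24699.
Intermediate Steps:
Function('S')(E, q) = Mul(-3, Pow(Add(E, q), Rational(1, 2))) (Function('S')(E, q) = Mul(-3, Pow(Add(q, E), Rational(1, 2))) = Mul(-3, Pow(Add(E, q), Rational(1, 2))))
Mul(-904462, Pow(Function('S')(-519, Mul(167, 4)), -1)) = Mul(-904462, Pow(Mul(-3, Pow(Add(-519, Mul(167, 4)), Rational(1, 2))), -1)) = Mul(-904462, Pow(Mul(-3, Pow(Add(-519, 668), Rational(1, 2))), -1)) = Mul(-904462, Pow(Mul(-3, Pow(149, Rational(1, 2))), -1)) = Mul(-904462, Mul(Rational(-1, 447), Pow(149, Rational(1, 2)))) = Mul(Rational(904462, 447), Pow(149, Rational(1, 2)))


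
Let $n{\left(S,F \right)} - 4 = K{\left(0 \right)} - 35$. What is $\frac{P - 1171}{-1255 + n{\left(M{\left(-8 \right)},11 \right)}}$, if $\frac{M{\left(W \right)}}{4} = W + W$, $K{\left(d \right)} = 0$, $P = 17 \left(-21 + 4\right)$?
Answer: $\frac{730}{643} \approx 1.1353$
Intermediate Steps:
$P = -289$ ($P = 17 \left(-17\right) = -289$)
$M{\left(W \right)} = 8 W$ ($M{\left(W \right)} = 4 \left(W + W\right) = 4 \cdot 2 W = 8 W$)
$n{\left(S,F \right)} = -31$ ($n{\left(S,F \right)} = 4 + \left(0 - 35\right) = 4 - 35 = -31$)
$\frac{P - 1171}{-1255 + n{\left(M{\left(-8 \right)},11 \right)}} = \frac{-289 - 1171}{-1255 - 31} = - \frac{1460}{-1286} = \left(-1460\right) \left(- \frac{1}{1286}\right) = \frac{730}{643}$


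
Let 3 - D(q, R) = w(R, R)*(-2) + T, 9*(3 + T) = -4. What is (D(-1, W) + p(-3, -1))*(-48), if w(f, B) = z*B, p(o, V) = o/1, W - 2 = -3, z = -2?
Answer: -1072/3 ≈ -357.33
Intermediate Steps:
W = -1 (W = 2 - 3 = -1)
p(o, V) = o (p(o, V) = o*1 = o)
T = -31/9 (T = -3 + (⅑)*(-4) = -3 - 4/9 = -31/9 ≈ -3.4444)
w(f, B) = -2*B
D(q, R) = 58/9 - 4*R (D(q, R) = 3 - (-2*R*(-2) - 31/9) = 3 - (4*R - 31/9) = 3 - (-31/9 + 4*R) = 3 + (31/9 - 4*R) = 58/9 - 4*R)
(D(-1, W) + p(-3, -1))*(-48) = ((58/9 - 4*(-1)) - 3)*(-48) = ((58/9 + 4) - 3)*(-48) = (94/9 - 3)*(-48) = (67/9)*(-48) = -1072/3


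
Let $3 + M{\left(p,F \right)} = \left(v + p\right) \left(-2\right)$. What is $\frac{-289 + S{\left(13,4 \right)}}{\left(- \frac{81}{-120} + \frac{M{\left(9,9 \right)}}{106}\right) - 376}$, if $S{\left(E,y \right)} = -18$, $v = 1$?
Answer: $\frac{650840}{796149} \approx 0.81748$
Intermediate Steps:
$M{\left(p,F \right)} = -5 - 2 p$ ($M{\left(p,F \right)} = -3 + \left(1 + p\right) \left(-2\right) = -3 - \left(2 + 2 p\right) = -5 - 2 p$)
$\frac{-289 + S{\left(13,4 \right)}}{\left(- \frac{81}{-120} + \frac{M{\left(9,9 \right)}}{106}\right) - 376} = \frac{-289 - 18}{\left(- \frac{81}{-120} + \frac{-5 - 18}{106}\right) - 376} = - \frac{307}{\left(\left(-81\right) \left(- \frac{1}{120}\right) + \left(-5 - 18\right) \frac{1}{106}\right) - 376} = - \frac{307}{\left(\frac{27}{40} - \frac{23}{106}\right) - 376} = - \frac{307}{\frac{971}{2120} - 376} = - \frac{307}{- \frac{796149}{2120}} = \left(-307\right) \left(- \frac{2120}{796149}\right) = \frac{650840}{796149}$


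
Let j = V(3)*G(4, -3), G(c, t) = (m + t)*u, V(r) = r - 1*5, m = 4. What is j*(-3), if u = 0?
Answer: 0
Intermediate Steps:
V(r) = -5 + r (V(r) = r - 5 = -5 + r)
G(c, t) = 0 (G(c, t) = (4 + t)*0 = 0)
j = 0 (j = (-5 + 3)*0 = -2*0 = 0)
j*(-3) = 0*(-3) = 0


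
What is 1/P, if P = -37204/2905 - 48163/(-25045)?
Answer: -14551145/158372133 ≈ -0.091879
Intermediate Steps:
P = -158372133/14551145 (P = -37204*1/2905 - 48163*(-1/25045) = -37204/2905 + 48163/25045 = -158372133/14551145 ≈ -10.884)
1/P = 1/(-158372133/14551145) = -14551145/158372133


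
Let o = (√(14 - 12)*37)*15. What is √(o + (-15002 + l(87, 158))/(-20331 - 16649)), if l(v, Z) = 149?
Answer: √(74265 + 102619500*√2)/430 ≈ 28.023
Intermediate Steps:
o = 555*√2 (o = (√2*37)*15 = (37*√2)*15 = 555*√2 ≈ 784.89)
√(o + (-15002 + l(87, 158))/(-20331 - 16649)) = √(555*√2 + (-15002 + 149)/(-20331 - 16649)) = √(555*√2 - 14853/(-36980)) = √(555*√2 - 14853*(-1/36980)) = √(555*√2 + 14853/36980) = √(14853/36980 + 555*√2)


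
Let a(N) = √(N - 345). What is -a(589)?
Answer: -2*√61 ≈ -15.620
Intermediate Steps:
a(N) = √(-345 + N)
-a(589) = -√(-345 + 589) = -√244 = -2*√61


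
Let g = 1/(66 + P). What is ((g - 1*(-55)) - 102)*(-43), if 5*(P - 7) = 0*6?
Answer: 147490/73 ≈ 2020.4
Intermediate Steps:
P = 7 (P = 7 + (0*6)/5 = 7 + (1/5)*0 = 7 + 0 = 7)
g = 1/73 (g = 1/(66 + 7) = 1/73 ≈ 0.013699)
((g - 1*(-55)) - 102)*(-43) = ((1/73 - 1*(-55)) - 102)*(-43) = ((1/73 + 55) - 102)*(-43) = (4016/73 - 102)*(-43) = -3430/73*(-43) = 147490/73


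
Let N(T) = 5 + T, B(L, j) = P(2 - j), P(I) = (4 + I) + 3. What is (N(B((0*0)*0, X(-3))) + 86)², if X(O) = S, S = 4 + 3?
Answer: 8649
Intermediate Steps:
S = 7
P(I) = 7 + I
X(O) = 7
B(L, j) = 9 - j (B(L, j) = 7 + (2 - j) = 9 - j)
(N(B((0*0)*0, X(-3))) + 86)² = ((5 + (9 - 1*7)) + 86)² = ((5 + (9 - 7)) + 86)² = ((5 + 2) + 86)² = (7 + 86)² = 93² = 8649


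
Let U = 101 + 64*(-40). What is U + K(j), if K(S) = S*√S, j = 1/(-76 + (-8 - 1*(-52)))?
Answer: -2459 - I*√2/256 ≈ -2459.0 - 0.0055243*I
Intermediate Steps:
U = -2459 (U = 101 - 2560 = -2459)
j = -1/32 (j = 1/(-76 + (-8 + 52)) = 1/(-76 + 44) = 1/(-32) = -1/32 ≈ -0.031250)
K(S) = S^(3/2)
U + K(j) = -2459 + (-1/32)^(3/2) = -2459 - I*√2/256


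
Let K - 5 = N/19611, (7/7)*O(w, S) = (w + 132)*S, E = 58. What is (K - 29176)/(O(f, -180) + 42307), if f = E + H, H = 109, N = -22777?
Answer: 572095258/225781443 ≈ 2.5338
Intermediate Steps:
f = 167 (f = 58 + 109 = 167)
O(w, S) = S*(132 + w) (O(w, S) = (w + 132)*S = (132 + w)*S = S*(132 + w))
K = 75278/19611 (K = 5 - 22777/19611 = 75278/19611 ≈ 3.8386)
(K - 29176)/(O(f, -180) + 42307) = (75278/19611 - 29176)/(-180*(132 + 167) + 42307) = -572095258/(19611*(-180*299 + 42307)) = -572095258/(19611*(-53820 + 42307)) = -572095258/19611/(-11513) = -572095258/19611*(-1/11513) = 572095258/225781443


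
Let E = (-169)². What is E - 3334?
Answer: 25227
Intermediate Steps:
E = 28561
E - 3334 = 28561 - 3334 = 25227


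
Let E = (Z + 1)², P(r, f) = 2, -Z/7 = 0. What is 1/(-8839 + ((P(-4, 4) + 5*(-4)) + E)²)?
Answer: -1/8550 ≈ -0.00011696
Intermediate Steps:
Z = 0 (Z = -7*0 = 0)
E = 1 (E = (0 + 1)² = 1² = 1)
1/(-8839 + ((P(-4, 4) + 5*(-4)) + E)²) = 1/(-8839 + ((2 + 5*(-4)) + 1)²) = 1/(-8839 + ((2 - 20) + 1)²) = 1/(-8839 + (-18 + 1)²) = 1/(-8839 + (-17)²) = 1/(-8839 + 289) = 1/(-8550) = -1/8550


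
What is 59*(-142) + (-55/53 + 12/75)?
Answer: -11102013/1325 ≈ -8378.9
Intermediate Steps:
59*(-142) + (-55/53 + 12/75) = -8378 + (-55*1/53 + 12*(1/75)) = -8378 + (-55/53 + 4/25) = -8378 - 1163/1325 = -11102013/1325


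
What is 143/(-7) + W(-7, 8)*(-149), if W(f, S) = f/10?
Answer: 5871/70 ≈ 83.871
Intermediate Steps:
W(f, S) = f/10 (W(f, S) = f*(⅒) = f/10)
143/(-7) + W(-7, 8)*(-149) = 143/(-7) + ((⅒)*(-7))*(-149) = 143*(-⅐) - 7/10*(-149) = -143/7 + 1043/10 = 5871/70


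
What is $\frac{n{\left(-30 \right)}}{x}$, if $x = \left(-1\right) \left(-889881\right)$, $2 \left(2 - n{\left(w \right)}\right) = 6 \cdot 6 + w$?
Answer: $- \frac{1}{889881} \approx -1.1237 \cdot 10^{-6}$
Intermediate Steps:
$n{\left(w \right)} = -16 - \frac{w}{2}$ ($n{\left(w \right)} = 2 - \frac{6 \cdot 6 + w}{2} = 2 - \frac{36 + w}{2} = 2 - \left(18 + \frac{w}{2}\right) = -16 - \frac{w}{2}$)
$x = 889881$
$\frac{n{\left(-30 \right)}}{x} = \frac{-16 - -15}{889881} = \left(-16 + 15\right) \frac{1}{889881} = \left(-1\right) \frac{1}{889881} = - \frac{1}{889881}$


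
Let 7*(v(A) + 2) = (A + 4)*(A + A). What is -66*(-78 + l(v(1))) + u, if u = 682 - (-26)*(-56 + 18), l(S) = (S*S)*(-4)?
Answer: 241482/49 ≈ 4928.2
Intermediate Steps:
v(A) = -2 + 2*A*(4 + A)/7 (v(A) = -2 + ((A + 4)*(A + A))/7 = -2 + ((4 + A)*(2*A))/7 = -2 + (2*A*(4 + A))/7 = -2 + 2*A*(4 + A)/7)
l(S) = -4*S**2 (l(S) = S**2*(-4) = -4*S**2)
u = -306 (u = 682 - (-26)*(-38) = 682 - 1*988 = 682 - 988 = -306)
-66*(-78 + l(v(1))) + u = -66*(-78 - 4*(-2 + (2/7)*1**2 + (8/7)*1)**2) - 306 = -66*(-78 - 4*(-2 + (2/7)*1 + 8/7)**2) - 306 = -66*(-78 - 4*(-2 + 2/7 + 8/7)**2) - 306 = -66*(-78 - 4*(-4/7)**2) - 306 = -66*(-78 - 4*16/49) - 306 = -66*(-78 - 64/49) - 306 = -66*(-3886/49) - 306 = 256476/49 - 306 = 241482/49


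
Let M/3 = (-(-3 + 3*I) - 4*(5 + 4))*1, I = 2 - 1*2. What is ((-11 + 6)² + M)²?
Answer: 5476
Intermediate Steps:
I = 0 (I = 2 - 2 = 0)
M = -99 (M = 3*((-3/(1/(0 - 1)) - 4*(5 + 4))*1) = 3*((-3/(1/(-1)) - 4*9)*1) = 3*((-3/(-1) - 36)*1) = 3*((-3*(-1) - 36)*1) = 3*((3 - 36)*1) = 3*(-33*1) = 3*(-33) = -99)
((-11 + 6)² + M)² = ((-11 + 6)² - 99)² = ((-5)² - 99)² = (25 - 99)² = (-74)² = 5476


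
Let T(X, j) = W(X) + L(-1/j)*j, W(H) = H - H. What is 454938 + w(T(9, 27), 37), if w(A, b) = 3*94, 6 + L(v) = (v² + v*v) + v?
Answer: 455220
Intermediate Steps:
W(H) = 0
L(v) = -6 + v + 2*v² (L(v) = -6 + ((v² + v*v) + v) = -6 + ((v² + v²) + v) = -6 + (2*v² + v) = -6 + (v + 2*v²) = -6 + v + 2*v²)
T(X, j) = j*(-6 - 1/j + 2/j²) (T(X, j) = 0 + (-6 - 1/j + 2*(-1/j)²)*j = 0 + (-6 - 1/j + 2/j²)*j = 0 + j*(-6 - 1/j + 2/j²) = j*(-6 - 1/j + 2/j²))
w(A, b) = 282
454938 + w(T(9, 27), 37) = 454938 + 282 = 455220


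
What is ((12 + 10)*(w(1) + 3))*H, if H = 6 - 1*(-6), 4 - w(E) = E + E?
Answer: 1320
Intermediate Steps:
w(E) = 4 - 2*E (w(E) = 4 - (E + E) = 4 - 2*E)
H = 12 (H = 6 + 6 = 12)
((12 + 10)*(w(1) + 3))*H = ((12 + 10)*((4 - 2*1) + 3))*12 = (22*((4 - 2) + 3))*12 = (22*(2 + 3))*12 = (22*5)*12 = 110*12 = 1320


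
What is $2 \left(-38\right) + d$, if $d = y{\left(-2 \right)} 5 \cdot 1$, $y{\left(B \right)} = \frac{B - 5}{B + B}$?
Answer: $- \frac{269}{4} \approx -67.25$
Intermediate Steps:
$y{\left(B \right)} = \frac{-5 + B}{2 B}$
$d = \frac{35}{4}$ ($d = \frac{-5 - 2}{2 \left(-2\right)} 5 \cdot 1 = \frac{1}{2} \left(- \frac{1}{2}\right) \left(-7\right) 5 \cdot 1 = \frac{7}{4} \cdot 5 \cdot 1 = \frac{35}{4} \cdot 1 = \frac{35}{4} \approx 8.75$)
$2 \left(-38\right) + d = 2 \left(-38\right) + \frac{35}{4} = -76 + \frac{35}{4} = - \frac{269}{4}$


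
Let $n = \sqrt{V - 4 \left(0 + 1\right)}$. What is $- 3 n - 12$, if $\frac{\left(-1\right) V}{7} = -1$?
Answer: $-12 - 3 \sqrt{3} \approx -17.196$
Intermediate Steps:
$V = 7$ ($V = \left(-7\right) \left(-1\right) = 7$)
$n = \sqrt{3}$ ($n = \sqrt{7 - 4 \left(0 + 1\right)} = \sqrt{7 - 4} = \sqrt{3} \approx 1.732$)
$- 3 n - 12 = - 3 \sqrt{3} - 12 = -12 - 3 \sqrt{3}$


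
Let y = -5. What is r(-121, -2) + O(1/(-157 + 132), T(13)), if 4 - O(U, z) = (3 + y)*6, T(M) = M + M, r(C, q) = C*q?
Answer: 258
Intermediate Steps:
T(M) = 2*M
O(U, z) = 16 (O(U, z) = 4 - (3 - 5)*6 = 4 - (-2)*6 = 4 - 1*(-12) = 4 + 12 = 16)
r(-121, -2) + O(1/(-157 + 132), T(13)) = -121*(-2) + 16 = 242 + 16 = 258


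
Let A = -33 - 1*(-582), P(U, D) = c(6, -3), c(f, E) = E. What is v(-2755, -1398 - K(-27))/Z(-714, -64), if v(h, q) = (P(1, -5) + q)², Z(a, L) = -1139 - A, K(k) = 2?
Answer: -1968409/1688 ≈ -1166.1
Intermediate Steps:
P(U, D) = -3
A = 549 (A = -33 + 582 = 549)
Z(a, L) = -1688 (Z(a, L) = -1139 - 1*549 = -1139 - 549 = -1688)
v(h, q) = (-3 + q)²
v(-2755, -1398 - K(-27))/Z(-714, -64) = (-3 + (-1398 - 1*2))²/(-1688) = (-3 + (-1398 - 2))²*(-1/1688) = (-3 - 1400)²*(-1/1688) = (-1403)²*(-1/1688) = 1968409*(-1/1688) = -1968409/1688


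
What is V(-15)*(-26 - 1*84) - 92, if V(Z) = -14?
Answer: 1448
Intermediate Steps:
V(-15)*(-26 - 1*84) - 92 = -14*(-26 - 1*84) - 92 = -14*(-26 - 84) - 92 = -14*(-110) - 92 = 1540 - 92 = 1448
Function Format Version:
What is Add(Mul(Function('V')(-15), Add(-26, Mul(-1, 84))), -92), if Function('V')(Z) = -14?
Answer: 1448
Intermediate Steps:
Add(Mul(Function('V')(-15), Add(-26, Mul(-1, 84))), -92) = Add(Mul(-14, Add(-26, Mul(-1, 84))), -92) = Add(Mul(-14, Add(-26, -84)), -92) = Add(Mul(-14, -110), -92) = Add(1540, -92) = 1448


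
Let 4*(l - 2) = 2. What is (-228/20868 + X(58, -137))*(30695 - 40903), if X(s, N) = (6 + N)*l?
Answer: 5813879632/1739 ≈ 3.3432e+6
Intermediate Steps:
l = 5/2 (l = 2 + (1/4)*2 = 2 + 1/2 = 5/2 ≈ 2.5000)
X(s, N) = 15 + 5*N/2 (X(s, N) = (6 + N)*(5/2) = 15 + 5*N/2)
(-228/20868 + X(58, -137))*(30695 - 40903) = (-228/20868 + (15 + (5/2)*(-137)))*(30695 - 40903) = (-228*1/20868 + (15 - 685/2))*(-10208) = (-19/1739 - 655/2)*(-10208) = -1139083/3478*(-10208) = 5813879632/1739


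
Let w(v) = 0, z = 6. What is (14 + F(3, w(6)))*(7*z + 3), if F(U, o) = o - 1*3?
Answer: 495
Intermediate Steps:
F(U, o) = -3 + o (F(U, o) = o - 3 = -3 + o)
(14 + F(3, w(6)))*(7*z + 3) = (14 + (-3 + 0))*(7*6 + 3) = (14 - 3)*(42 + 3) = 11*45 = 495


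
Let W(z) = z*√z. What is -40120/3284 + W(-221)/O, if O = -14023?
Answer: -10030/821 + 221*I*√221/14023 ≈ -12.217 + 0.23429*I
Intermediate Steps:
W(z) = z^(3/2)
-40120/3284 + W(-221)/O = -40120/3284 + (-221)^(3/2)/(-14023) = -40120*1/3284 - 221*I*√221*(-1/14023) = -10030/821 + 221*I*√221/14023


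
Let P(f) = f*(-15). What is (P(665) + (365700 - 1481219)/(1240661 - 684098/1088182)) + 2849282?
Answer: 1916622879351355085/675032142102 ≈ 2.8393e+6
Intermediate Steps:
P(f) = -15*f
(P(665) + (365700 - 1481219)/(1240661 - 684098/1088182)) + 2849282 = (-15*665 + (365700 - 1481219)/(1240661 - 684098/1088182)) + 2849282 = (-9975 - 1115519/(1240661 - 684098*1/1088182)) + 2849282 = (-9975 - 1115519/(1240661 - 342049/544091)) + 2849282 = (-9975 - 1115519/675032142102/544091) + 2849282 = (-9975 - 1115519*544091/675032142102) + 2849282 = (-9975 - 606943848229/675032142102) + 2849282 = -6734052561315679/675032142102 + 2849282 = 1916622879351355085/675032142102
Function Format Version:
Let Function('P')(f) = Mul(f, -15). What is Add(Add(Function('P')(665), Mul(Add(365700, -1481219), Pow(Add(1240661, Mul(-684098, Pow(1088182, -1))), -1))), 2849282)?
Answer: Rational(1916622879351355085, 675032142102) ≈ 2.8393e+6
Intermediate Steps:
Function('P')(f) = Mul(-15, f)
Add(Add(Function('P')(665), Mul(Add(365700, -1481219), Pow(Add(1240661, Mul(-684098, Pow(1088182, -1))), -1))), 2849282) = Add(Add(Mul(-15, 665), Mul(Add(365700, -1481219), Pow(Add(1240661, Mul(-684098, Pow(1088182, -1))), -1))), 2849282) = Add(Add(-9975, Mul(-1115519, Pow(Add(1240661, Mul(-684098, Rational(1, 1088182))), -1))), 2849282) = Add(Add(-9975, Mul(-1115519, Pow(Add(1240661, Rational(-342049, 544091)), -1))), 2849282) = Add(Add(-9975, Mul(-1115519, Pow(Rational(675032142102, 544091), -1))), 2849282) = Add(Add(-9975, Mul(-1115519, Rational(544091, 675032142102))), 2849282) = Add(Add(-9975, Rational(-606943848229, 675032142102)), 2849282) = Add(Rational(-6734052561315679, 675032142102), 2849282) = Rational(1916622879351355085, 675032142102)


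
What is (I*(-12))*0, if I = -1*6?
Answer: 0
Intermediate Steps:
I = -6
(I*(-12))*0 = -6*(-12)*0 = 72*0 = 0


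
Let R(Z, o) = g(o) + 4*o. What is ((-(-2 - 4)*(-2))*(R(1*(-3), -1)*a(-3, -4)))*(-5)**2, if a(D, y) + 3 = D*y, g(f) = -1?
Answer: 13500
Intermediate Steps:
a(D, y) = -3 + D*y
R(Z, o) = -1 + 4*o
((-(-2 - 4)*(-2))*(R(1*(-3), -1)*a(-3, -4)))*(-5)**2 = ((-(-2 - 4)*(-2))*((-1 + 4*(-1))*(-3 - 3*(-4))))*(-5)**2 = ((-(-6)*(-2))*((-1 - 4)*(-3 + 12)))*25 = ((-1*12)*(-5*9))*25 = -12*(-45)*25 = 540*25 = 13500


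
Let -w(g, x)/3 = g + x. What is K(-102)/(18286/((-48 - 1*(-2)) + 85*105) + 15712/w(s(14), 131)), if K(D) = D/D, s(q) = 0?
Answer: -3489447/132320450 ≈ -0.026371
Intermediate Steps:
w(g, x) = -3*g - 3*x (w(g, x) = -3*(g + x) = -3*g - 3*x)
K(D) = 1
K(-102)/(18286/((-48 - 1*(-2)) + 85*105) + 15712/w(s(14), 131)) = 1/(18286/((-48 - 1*(-2)) + 85*105) + 15712/(-3*0 - 3*131)) = 1/(18286/((-48 + 2) + 8925) + 15712/(0 - 393)) = 1/(18286/(-46 + 8925) + 15712/(-393)) = 1/(18286/8879 + 15712*(-1/393)) = 1/(18286*(1/8879) - 15712/393) = 1/(18286/8879 - 15712/393) = 1/(-132320450/3489447) = 1*(-3489447/132320450) = -3489447/132320450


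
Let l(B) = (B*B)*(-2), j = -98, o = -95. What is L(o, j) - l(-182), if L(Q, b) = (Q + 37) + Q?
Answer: 66095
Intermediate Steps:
L(Q, b) = 37 + 2*Q (L(Q, b) = (37 + Q) + Q = 37 + 2*Q)
l(B) = -2*B**2 (l(B) = B**2*(-2) = -2*B**2)
L(o, j) - l(-182) = (37 + 2*(-95)) - (-2)*(-182)**2 = (37 - 190) - (-2)*33124 = -153 - 1*(-66248) = -153 + 66248 = 66095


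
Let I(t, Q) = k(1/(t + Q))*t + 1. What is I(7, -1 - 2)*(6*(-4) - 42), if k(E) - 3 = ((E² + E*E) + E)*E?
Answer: -23925/16 ≈ -1495.3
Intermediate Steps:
k(E) = 3 + E*(E + 2*E²) (k(E) = 3 + ((E² + E*E) + E)*E = 3 + ((E² + E²) + E)*E = 3 + (2*E² + E)*E = 3 + (E + 2*E²)*E = 3 + E*(E + 2*E²))
I(t, Q) = 1 + t*(3 + (Q + t)⁻² + 2/(Q + t)³) (I(t, Q) = (3 + (1/(t + Q))² + 2*(1/(t + Q))³)*t + 1 = (3 + (1/(Q + t))² + 2*(1/(Q + t))³)*t + 1 = (3 + (Q + t)⁻² + 2/(Q + t)³)*t + 1 = t*(3 + (Q + t)⁻² + 2/(Q + t)³) + 1 = 1 + t*(3 + (Q + t)⁻² + 2/(Q + t)³))
I(7, -1 - 2)*(6*(-4) - 42) = ((((-1 - 2) + 7)³ + 7*(2 + (-1 - 2) + 7 + 3*((-1 - 2) + 7)³))/((-1 - 2) + 7)³)*(6*(-4) - 42) = (((-3 + 7)³ + 7*(2 - 3 + 7 + 3*(-3 + 7)³))/(-3 + 7)³)*(-24 - 42) = ((4³ + 7*(2 - 3 + 7 + 3*4³))/4³)*(-66) = ((64 + 7*(2 - 3 + 7 + 3*64))/64)*(-66) = ((64 + 7*(2 - 3 + 7 + 192))/64)*(-66) = ((64 + 7*198)/64)*(-66) = ((64 + 1386)/64)*(-66) = ((1/64)*1450)*(-66) = (725/32)*(-66) = -23925/16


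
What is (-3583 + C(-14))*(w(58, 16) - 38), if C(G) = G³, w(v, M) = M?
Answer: 139194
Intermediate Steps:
(-3583 + C(-14))*(w(58, 16) - 38) = (-3583 + (-14)³)*(16 - 38) = (-3583 - 2744)*(-22) = -6327*(-22) = 139194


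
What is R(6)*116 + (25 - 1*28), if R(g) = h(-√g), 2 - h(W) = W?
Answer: 229 + 116*√6 ≈ 513.14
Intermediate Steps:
h(W) = 2 - W
R(g) = 2 + √g (R(g) = 2 - (-1)*√g = 2 + √g)
R(6)*116 + (25 - 1*28) = (2 + √6)*116 + (25 - 1*28) = (232 + 116*√6) + (25 - 28) = (232 + 116*√6) - 3 = 229 + 116*√6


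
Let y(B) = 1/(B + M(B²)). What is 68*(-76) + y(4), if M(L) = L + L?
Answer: -186047/36 ≈ -5168.0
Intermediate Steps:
M(L) = 2*L
y(B) = 1/(B + 2*B²)
68*(-76) + y(4) = 68*(-76) + 1/(4*(1 + 2*4)) = -5168 + 1/(4*(1 + 8)) = -5168 + (¼)/9 = -5168 + (¼)*(⅑) = -5168 + 1/36 = -186047/36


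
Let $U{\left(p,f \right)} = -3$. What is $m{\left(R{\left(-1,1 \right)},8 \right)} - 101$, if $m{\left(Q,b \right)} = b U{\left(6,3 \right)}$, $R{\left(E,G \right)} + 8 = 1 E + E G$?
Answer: $-125$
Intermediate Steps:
$R{\left(E,G \right)} = -8 + E + E G$ ($R{\left(E,G \right)} = -8 + \left(1 E + E G\right) = -8 + \left(E + E G\right) = -8 + E + E G$)
$m{\left(Q,b \right)} = - 3 b$ ($m{\left(Q,b \right)} = b \left(-3\right) = - 3 b$)
$m{\left(R{\left(-1,1 \right)},8 \right)} - 101 = \left(-3\right) 8 - 101 = -24 - 101 = -125$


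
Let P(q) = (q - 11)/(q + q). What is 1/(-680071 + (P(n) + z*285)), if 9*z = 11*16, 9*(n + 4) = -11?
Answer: -141/95103952 ≈ -1.4826e-6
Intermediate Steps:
n = -47/9 (n = -4 + (⅑)*(-11) = -4 - 11/9 = -47/9 ≈ -5.2222)
P(q) = (-11 + q)/(2*q) (P(q) = (-11 + q)/((2*q)) = (-11 + q)*(1/(2*q)) = (-11 + q)/(2*q))
z = 176/9 (z = (11*16)/9 = (⅑)*176 = 176/9 ≈ 19.556)
1/(-680071 + (P(n) + z*285)) = 1/(-680071 + ((-11 - 47/9)/(2*(-47/9)) + (176/9)*285)) = 1/(-680071 + ((½)*(-9/47)*(-146/9) + 16720/3)) = 1/(-680071 + (73/47 + 16720/3)) = 1/(-680071 + 786059/141) = 1/(-95103952/141) = -141/95103952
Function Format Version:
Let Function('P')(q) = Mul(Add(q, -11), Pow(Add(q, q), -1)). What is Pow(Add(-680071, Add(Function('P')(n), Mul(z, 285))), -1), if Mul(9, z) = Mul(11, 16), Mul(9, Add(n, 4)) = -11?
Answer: Rational(-141, 95103952) ≈ -1.4826e-6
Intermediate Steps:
n = Rational(-47, 9) (n = Add(-4, Mul(Rational(1, 9), -11)) = Add(-4, Rational(-11, 9)) = Rational(-47, 9) ≈ -5.2222)
Function('P')(q) = Mul(Rational(1, 2), Pow(q, -1), Add(-11, q)) (Function('P')(q) = Mul(Add(-11, q), Pow(Mul(2, q), -1)) = Mul(Add(-11, q), Mul(Rational(1, 2), Pow(q, -1))) = Mul(Rational(1, 2), Pow(q, -1), Add(-11, q)))
z = Rational(176, 9) (z = Mul(Rational(1, 9), Mul(11, 16)) = Mul(Rational(1, 9), 176) = Rational(176, 9) ≈ 19.556)
Pow(Add(-680071, Add(Function('P')(n), Mul(z, 285))), -1) = Pow(Add(-680071, Add(Mul(Rational(1, 2), Pow(Rational(-47, 9), -1), Add(-11, Rational(-47, 9))), Mul(Rational(176, 9), 285))), -1) = Pow(Add(-680071, Add(Mul(Rational(1, 2), Rational(-9, 47), Rational(-146, 9)), Rational(16720, 3))), -1) = Pow(Add(-680071, Add(Rational(73, 47), Rational(16720, 3))), -1) = Pow(Add(-680071, Rational(786059, 141)), -1) = Pow(Rational(-95103952, 141), -1) = Rational(-141, 95103952)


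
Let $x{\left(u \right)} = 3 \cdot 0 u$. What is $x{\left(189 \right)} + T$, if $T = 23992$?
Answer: $23992$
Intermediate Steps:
$x{\left(u \right)} = 0$ ($x{\left(u \right)} = 0 u = 0$)
$x{\left(189 \right)} + T = 0 + 23992 = 23992$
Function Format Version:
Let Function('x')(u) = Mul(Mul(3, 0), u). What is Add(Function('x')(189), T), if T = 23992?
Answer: 23992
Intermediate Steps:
Function('x')(u) = 0 (Function('x')(u) = Mul(0, u) = 0)
Add(Function('x')(189), T) = Add(0, 23992) = 23992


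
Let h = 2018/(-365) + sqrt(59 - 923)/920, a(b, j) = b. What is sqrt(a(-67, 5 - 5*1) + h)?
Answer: sqrt(-20446156820 + 3677010*I*sqrt(6))/16790 ≈ 0.0018758 + 8.5164*I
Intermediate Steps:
h = -2018/365 + 3*I*sqrt(6)/230 (h = 2018*(-1/365) + sqrt(-864)*(1/920) = -2018/365 + (12*I*sqrt(6))*(1/920) = -2018/365 + 3*I*sqrt(6)/230 ≈ -5.5288 + 0.03195*I)
sqrt(a(-67, 5 - 5*1) + h) = sqrt(-67 + (-2018/365 + 3*I*sqrt(6)/230)) = sqrt(-26473/365 + 3*I*sqrt(6)/230)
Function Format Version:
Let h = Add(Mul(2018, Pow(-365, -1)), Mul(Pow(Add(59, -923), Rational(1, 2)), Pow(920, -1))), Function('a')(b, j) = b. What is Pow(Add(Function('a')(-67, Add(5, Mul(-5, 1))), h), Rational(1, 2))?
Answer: Mul(Rational(1, 16790), Pow(Add(-20446156820, Mul(3677010, I, Pow(6, Rational(1, 2)))), Rational(1, 2))) ≈ Add(0.0018758, Mul(8.5164, I))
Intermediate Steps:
h = Add(Rational(-2018, 365), Mul(Rational(3, 230), I, Pow(6, Rational(1, 2)))) (h = Add(Mul(2018, Rational(-1, 365)), Mul(Pow(-864, Rational(1, 2)), Rational(1, 920))) = Add(Rational(-2018, 365), Mul(Mul(12, I, Pow(6, Rational(1, 2))), Rational(1, 920))) = Add(Rational(-2018, 365), Mul(Rational(3, 230), I, Pow(6, Rational(1, 2)))) ≈ Add(-5.5288, Mul(0.031950, I)))
Pow(Add(Function('a')(-67, Add(5, Mul(-5, 1))), h), Rational(1, 2)) = Pow(Add(-67, Add(Rational(-2018, 365), Mul(Rational(3, 230), I, Pow(6, Rational(1, 2))))), Rational(1, 2)) = Pow(Add(Rational(-26473, 365), Mul(Rational(3, 230), I, Pow(6, Rational(1, 2)))), Rational(1, 2))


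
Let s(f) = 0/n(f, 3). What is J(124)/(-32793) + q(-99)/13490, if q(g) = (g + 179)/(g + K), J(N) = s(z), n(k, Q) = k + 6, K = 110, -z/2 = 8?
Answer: 8/14839 ≈ 0.00053912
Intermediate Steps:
z = -16 (z = -2*8 = -16)
n(k, Q) = 6 + k
s(f) = 0 (s(f) = 0/(6 + f) = 0)
J(N) = 0
q(g) = (179 + g)/(110 + g) (q(g) = (g + 179)/(g + 110) = (179 + g)/(110 + g))
J(124)/(-32793) + q(-99)/13490 = 0/(-32793) + ((179 - 99)/(110 - 99))/13490 = 0*(-1/32793) + (80/11)*(1/13490) = 0 + ((1/11)*80)*(1/13490) = 0 + (80/11)*(1/13490) = 0 + 8/14839 = 8/14839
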